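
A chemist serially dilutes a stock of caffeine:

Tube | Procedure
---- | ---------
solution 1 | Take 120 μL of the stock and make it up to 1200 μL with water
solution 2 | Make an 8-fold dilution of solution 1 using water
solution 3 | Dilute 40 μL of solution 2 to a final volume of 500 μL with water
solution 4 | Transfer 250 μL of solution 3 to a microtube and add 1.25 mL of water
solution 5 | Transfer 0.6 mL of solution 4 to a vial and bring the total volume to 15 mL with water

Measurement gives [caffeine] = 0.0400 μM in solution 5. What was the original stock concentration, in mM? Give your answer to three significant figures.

6.00 mM

Step 1: 120 μL brought to 1200 μL → factor 1200/120 = 10
Step 2: 8-fold → factor 8
Step 3: 40 μL brought to 500 μL → factor 500/40 = 12.5
Step 4: 250 μL + 1.25 mL = 1500 μL total → factor 1500/250 = 6
Step 5: 0.6 mL brought to 15 mL → factor 15/0.6 = 25
Overall dilution factor = 10 × 8 × 12.5 × 6 × 25 = 1.5 × 10^5
Stock = 0.0400 μM × 1.5 × 10^5 = 6000 μM = 6.00 mM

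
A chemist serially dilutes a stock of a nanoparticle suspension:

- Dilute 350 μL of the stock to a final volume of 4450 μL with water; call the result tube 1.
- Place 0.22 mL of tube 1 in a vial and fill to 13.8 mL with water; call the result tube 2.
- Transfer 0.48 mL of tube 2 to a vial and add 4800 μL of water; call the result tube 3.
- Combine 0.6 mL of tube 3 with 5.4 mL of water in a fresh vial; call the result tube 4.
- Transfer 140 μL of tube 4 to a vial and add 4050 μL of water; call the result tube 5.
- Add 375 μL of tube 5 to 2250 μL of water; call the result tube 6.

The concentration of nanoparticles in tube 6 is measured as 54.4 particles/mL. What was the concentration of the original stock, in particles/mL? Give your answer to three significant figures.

1.00 × 10^9 particles/mL

Step 1: 350 μL brought to 4450 μL → factor 4450/350 = 12.714
Step 2: 0.22 mL brought to 13.8 mL → factor 13.8/0.22 = 62.727
Step 3: 0.48 mL + 4800 μL = 5.28 mL total → factor 5.28/0.48 = 11
Step 4: 0.6 mL + 5.4 mL = 6 mL total → factor 6/0.6 = 10
Step 5: 140 μL + 4050 μL = 4190 μL total → factor 4190/140 = 29.929
Step 6: 375 μL + 2250 μL = 2625 μL total → factor 2625/375 = 7
Overall dilution factor = 12.714 × 62.727 × 11 × 10 × 29.929 × 7 = 1.8379 × 10^7
Stock = 54.4 particles/mL × 1.8379 × 10^7 = 1.00 × 10^9 particles/mL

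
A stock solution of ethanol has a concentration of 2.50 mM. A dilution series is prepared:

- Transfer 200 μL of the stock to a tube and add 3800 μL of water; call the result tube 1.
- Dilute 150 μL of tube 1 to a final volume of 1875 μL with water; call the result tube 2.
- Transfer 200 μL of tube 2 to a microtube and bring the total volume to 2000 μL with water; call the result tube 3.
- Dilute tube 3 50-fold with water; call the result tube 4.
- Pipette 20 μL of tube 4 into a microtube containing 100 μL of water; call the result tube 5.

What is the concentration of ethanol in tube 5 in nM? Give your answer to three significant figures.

3.33 nM

Step 1: 200 μL + 3800 μL = 4000 μL total → factor 4000/200 = 20
Step 2: 150 μL brought to 1875 μL → factor 1875/150 = 12.5
Step 3: 200 μL brought to 2000 μL → factor 2000/200 = 10
Step 4: 50-fold → factor 50
Step 5: 20 μL + 100 μL = 120 μL total → factor 120/20 = 6
Overall dilution factor = 20 × 12.5 × 10 × 50 × 6 = 7.5 × 10^5
Final = 2.50 mM / 7.5 × 10^5 = 3.333 × 10^-6 mM = 3.33 nM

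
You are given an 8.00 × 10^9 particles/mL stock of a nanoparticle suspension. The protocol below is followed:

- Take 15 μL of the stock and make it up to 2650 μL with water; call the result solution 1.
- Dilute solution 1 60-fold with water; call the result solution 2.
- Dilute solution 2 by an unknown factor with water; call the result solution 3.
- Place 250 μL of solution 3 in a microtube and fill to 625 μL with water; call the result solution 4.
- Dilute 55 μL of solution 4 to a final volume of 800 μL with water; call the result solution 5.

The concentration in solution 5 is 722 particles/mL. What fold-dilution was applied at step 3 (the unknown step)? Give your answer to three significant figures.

28.7-fold

Step 1: 15 μL brought to 2650 μL → factor 2650/15 = 176.67
Step 2: 60-fold → factor 60
Step 3: unknown factor x
Step 4: 250 μL brought to 625 μL → factor 625/250 = 2.5
Step 5: 55 μL brought to 800 μL → factor 800/55 = 14.545
Product of known-step factors = 3.8545 × 10^5
Overall factor = 8.00 × 10^9 particles/mL / (722 particles/mL) = 1.108 × 10^7
x = 1.108 × 10^7 / 3.8545 × 10^5 = 28.7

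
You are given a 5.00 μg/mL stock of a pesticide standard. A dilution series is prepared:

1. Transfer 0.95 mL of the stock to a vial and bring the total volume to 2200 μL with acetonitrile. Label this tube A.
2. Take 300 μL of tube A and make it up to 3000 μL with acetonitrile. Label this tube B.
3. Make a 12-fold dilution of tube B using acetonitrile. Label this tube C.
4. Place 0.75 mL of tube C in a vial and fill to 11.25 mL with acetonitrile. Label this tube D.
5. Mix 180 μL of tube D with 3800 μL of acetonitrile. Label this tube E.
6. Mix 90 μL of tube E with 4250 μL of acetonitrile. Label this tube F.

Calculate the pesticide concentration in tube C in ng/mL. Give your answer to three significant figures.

Step 1: 0.95 mL brought to 2200 μL → factor 2.2/0.95 = 2.3158
Step 2: 300 μL brought to 3000 μL → factor 3000/300 = 10
Step 3: 12-fold → factor 12
Dilution factor through tube C = 2.3158 × 10 × 12 = 277.89
[tube C] = 5.00 μg/mL / 277.89 = 0.01799 μg/mL = 18.0 ng/mL

18.0 ng/mL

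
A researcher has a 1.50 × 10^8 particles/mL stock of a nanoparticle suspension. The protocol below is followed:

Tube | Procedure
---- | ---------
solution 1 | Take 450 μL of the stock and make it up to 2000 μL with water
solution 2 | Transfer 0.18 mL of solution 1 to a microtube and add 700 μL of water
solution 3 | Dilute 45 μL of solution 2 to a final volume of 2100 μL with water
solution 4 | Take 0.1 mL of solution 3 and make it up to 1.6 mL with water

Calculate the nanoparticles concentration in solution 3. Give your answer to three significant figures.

1.48 × 10^5 particles/mL

Step 1: 450 μL brought to 2000 μL → factor 2000/450 = 4.4444
Step 2: 0.18 mL + 700 μL = 0.88 mL total → factor 0.88/0.18 = 4.8889
Step 3: 45 μL brought to 2100 μL → factor 2100/45 = 46.667
Dilution factor through solution 3 = 4.4444 × 4.8889 × 46.667 = 1014
[solution 3] = 1.50 × 10^8 particles/mL / 1014 = 1.48 × 10^5 particles/mL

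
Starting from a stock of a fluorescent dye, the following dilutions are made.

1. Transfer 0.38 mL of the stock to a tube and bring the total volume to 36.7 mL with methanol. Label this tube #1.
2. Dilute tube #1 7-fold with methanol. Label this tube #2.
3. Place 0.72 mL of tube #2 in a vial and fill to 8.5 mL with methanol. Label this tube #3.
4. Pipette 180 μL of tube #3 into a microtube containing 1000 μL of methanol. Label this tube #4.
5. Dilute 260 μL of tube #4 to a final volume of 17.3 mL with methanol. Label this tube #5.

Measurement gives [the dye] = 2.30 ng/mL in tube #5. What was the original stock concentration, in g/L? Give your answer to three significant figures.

8.01 g/L

Step 1: 0.38 mL brought to 36.7 mL → factor 36.7/0.38 = 96.579
Step 2: 7-fold → factor 7
Step 3: 0.72 mL brought to 8.5 mL → factor 8.5/0.72 = 11.806
Step 4: 180 μL + 1000 μL = 1180 μL total → factor 1180/180 = 6.5556
Step 5: 260 μL brought to 17.3 mL → factor 17300/260 = 66.538
Overall dilution factor = 96.579 × 7 × 11.806 × 6.5556 × 66.538 = 3.4814 × 10^6
Stock = 2.30 ng/mL × 3.4814 × 10^6 = 8.007 × 10^6 ng/mL = 8.01 g/L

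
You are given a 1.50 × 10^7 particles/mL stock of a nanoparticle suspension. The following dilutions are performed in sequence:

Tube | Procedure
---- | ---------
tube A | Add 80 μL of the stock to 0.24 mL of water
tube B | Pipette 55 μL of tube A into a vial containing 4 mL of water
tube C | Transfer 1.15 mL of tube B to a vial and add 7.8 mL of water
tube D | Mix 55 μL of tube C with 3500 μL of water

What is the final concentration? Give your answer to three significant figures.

Step 1: 80 μL + 0.24 mL = 320 μL total → factor 320/80 = 4
Step 2: 55 μL + 4 mL = 4055 μL total → factor 4055/55 = 73.727
Step 3: 1.15 mL + 7.8 mL = 8.95 mL total → factor 8.95/1.15 = 7.7826
Step 4: 55 μL + 3500 μL = 3555 μL total → factor 3555/55 = 64.636
Overall dilution factor = 4 × 73.727 × 7.7826 × 64.636 = 1.4835 × 10^5
Final = 1.50 × 10^7 particles/mL / 1.4835 × 10^5 = 101 particles/mL

101 particles/mL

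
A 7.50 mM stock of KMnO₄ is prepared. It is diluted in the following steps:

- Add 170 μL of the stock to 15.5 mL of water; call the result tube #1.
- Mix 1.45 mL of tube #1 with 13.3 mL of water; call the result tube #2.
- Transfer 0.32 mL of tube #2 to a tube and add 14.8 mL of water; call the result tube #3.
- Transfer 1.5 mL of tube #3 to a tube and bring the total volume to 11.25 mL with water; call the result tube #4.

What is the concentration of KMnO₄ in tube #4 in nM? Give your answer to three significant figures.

22.6 nM

Step 1: 170 μL + 15.5 mL = 15670 μL total → factor 15670/170 = 92.176
Step 2: 1.45 mL + 13.3 mL = 14.75 mL total → factor 14.75/1.45 = 10.172
Step 3: 0.32 mL + 14.8 mL = 15.12 mL total → factor 15.12/0.32 = 47.25
Step 4: 1.5 mL brought to 11.25 mL → factor 11.25/1.5 = 7.5
Overall dilution factor = 92.176 × 10.172 × 47.25 × 7.5 = 3.3228 × 10^5
Final = 7.50 mM / 3.3228 × 10^5 = 2.257 × 10^-5 mM = 22.6 nM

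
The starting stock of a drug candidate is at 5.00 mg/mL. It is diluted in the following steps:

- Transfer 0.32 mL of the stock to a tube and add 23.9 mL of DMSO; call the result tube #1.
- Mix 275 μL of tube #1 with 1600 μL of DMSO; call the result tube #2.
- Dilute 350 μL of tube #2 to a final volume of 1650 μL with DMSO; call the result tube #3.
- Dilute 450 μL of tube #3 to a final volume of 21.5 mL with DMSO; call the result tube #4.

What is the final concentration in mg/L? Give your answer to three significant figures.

Step 1: 0.32 mL + 23.9 mL = 24.22 mL total → factor 24.22/0.32 = 75.688
Step 2: 275 μL + 1600 μL = 1875 μL total → factor 1875/275 = 6.8182
Step 3: 350 μL brought to 1650 μL → factor 1650/350 = 4.7143
Step 4: 450 μL brought to 21.5 mL → factor 21500/450 = 47.778
Overall dilution factor = 75.688 × 6.8182 × 4.7143 × 47.778 = 1.1623 × 10^5
Final = 5.00 mg/mL / 1.1623 × 10^5 = 4.302 × 10^-5 mg/mL = 0.0430 mg/L

0.0430 mg/L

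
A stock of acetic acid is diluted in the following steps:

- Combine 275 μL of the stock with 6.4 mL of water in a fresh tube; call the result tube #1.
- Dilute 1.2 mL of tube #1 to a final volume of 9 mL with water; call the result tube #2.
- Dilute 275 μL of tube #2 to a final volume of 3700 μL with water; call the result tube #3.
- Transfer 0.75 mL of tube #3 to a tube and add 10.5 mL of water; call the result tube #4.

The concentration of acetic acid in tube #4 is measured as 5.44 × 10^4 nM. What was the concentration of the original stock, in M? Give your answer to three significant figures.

Step 1: 275 μL + 6.4 mL = 6675 μL total → factor 6675/275 = 24.273
Step 2: 1.2 mL brought to 9 mL → factor 9/1.2 = 7.5
Step 3: 275 μL brought to 3700 μL → factor 3700/275 = 13.455
Step 4: 0.75 mL + 10.5 mL = 11.25 mL total → factor 11.25/0.75 = 15
Overall dilution factor = 24.273 × 7.5 × 13.455 × 15 = 36740
Stock = 5.44 × 10^4 nM × 36740 = 1.999 × 10^9 nM = 2.00 M

2.00 M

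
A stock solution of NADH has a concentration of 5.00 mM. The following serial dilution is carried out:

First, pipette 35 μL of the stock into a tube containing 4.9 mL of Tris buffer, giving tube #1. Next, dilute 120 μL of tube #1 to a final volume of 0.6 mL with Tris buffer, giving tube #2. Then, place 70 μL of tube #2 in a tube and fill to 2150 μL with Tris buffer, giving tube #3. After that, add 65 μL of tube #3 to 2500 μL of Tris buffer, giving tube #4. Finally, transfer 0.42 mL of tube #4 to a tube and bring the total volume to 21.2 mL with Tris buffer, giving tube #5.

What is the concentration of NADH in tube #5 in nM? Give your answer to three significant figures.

0.116 nM

Step 1: 35 μL + 4.9 mL = 4935 μL total → factor 4935/35 = 141
Step 2: 120 μL brought to 0.6 mL → factor 600/120 = 5
Step 3: 70 μL brought to 2150 μL → factor 2150/70 = 30.714
Step 4: 65 μL + 2500 μL = 2565 μL total → factor 2565/65 = 39.462
Step 5: 0.42 mL brought to 21.2 mL → factor 21.2/0.42 = 50.476
Overall dilution factor = 141 × 5 × 30.714 × 39.462 × 50.476 = 4.3131 × 10^7
Final = 5.00 mM / 4.3131 × 10^7 = 1.159 × 10^-7 mM = 0.116 nM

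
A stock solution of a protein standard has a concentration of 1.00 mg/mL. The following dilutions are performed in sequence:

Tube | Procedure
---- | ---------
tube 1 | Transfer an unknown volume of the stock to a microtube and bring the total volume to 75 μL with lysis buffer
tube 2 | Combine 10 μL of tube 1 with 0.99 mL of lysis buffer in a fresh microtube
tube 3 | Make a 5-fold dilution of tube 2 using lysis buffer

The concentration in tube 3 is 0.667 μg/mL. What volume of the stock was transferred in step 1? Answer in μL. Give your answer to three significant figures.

25.0 μL

Step 1: v brought to 75 μL → factor = 75 μL/v
Step 2: 10 μL + 0.99 mL = 1000 μL total → factor 1000/10 = 100
Step 3: 5-fold → factor 5
Product of known-step factors = 500
Overall factor = 1.00 mg/mL / (0.667 μg/mL) = 1499.3
Step-1 factor = 1499.3 / 500 = 2.9985
v = 75 μL / 2.9985 = 25.0 μL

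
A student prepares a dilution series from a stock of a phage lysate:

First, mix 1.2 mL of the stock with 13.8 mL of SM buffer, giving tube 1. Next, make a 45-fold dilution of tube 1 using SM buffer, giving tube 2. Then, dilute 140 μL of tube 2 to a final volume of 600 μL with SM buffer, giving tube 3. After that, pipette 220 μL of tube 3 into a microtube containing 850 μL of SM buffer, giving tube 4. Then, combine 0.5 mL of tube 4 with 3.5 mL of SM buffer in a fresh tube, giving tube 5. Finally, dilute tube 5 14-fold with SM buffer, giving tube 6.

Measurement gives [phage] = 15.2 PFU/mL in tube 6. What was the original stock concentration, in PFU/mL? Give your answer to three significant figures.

2.00 × 10^7 PFU/mL

Step 1: 1.2 mL + 13.8 mL = 15 mL total → factor 15/1.2 = 12.5
Step 2: 45-fold → factor 45
Step 3: 140 μL brought to 600 μL → factor 600/140 = 4.2857
Step 4: 220 μL + 850 μL = 1070 μL total → factor 1070/220 = 4.8636
Step 5: 0.5 mL + 3.5 mL = 4 mL total → factor 4/0.5 = 8
Step 6: 14-fold → factor 14
Overall dilution factor = 12.5 × 45 × 4.2857 × 4.8636 × 8 × 14 = 1.3132 × 10^6
Stock = 15.2 PFU/mL × 1.3132 × 10^6 = 2.00 × 10^7 PFU/mL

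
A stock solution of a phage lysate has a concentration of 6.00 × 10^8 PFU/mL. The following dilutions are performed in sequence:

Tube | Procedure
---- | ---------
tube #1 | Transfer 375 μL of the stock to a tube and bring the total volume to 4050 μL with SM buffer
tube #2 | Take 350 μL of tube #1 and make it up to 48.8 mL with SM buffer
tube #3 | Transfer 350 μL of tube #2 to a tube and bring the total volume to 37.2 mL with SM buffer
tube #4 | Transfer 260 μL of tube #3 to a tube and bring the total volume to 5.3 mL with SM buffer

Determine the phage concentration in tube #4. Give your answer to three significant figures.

184 PFU/mL

Step 1: 375 μL brought to 4050 μL → factor 4050/375 = 10.8
Step 2: 350 μL brought to 48.8 mL → factor 48800/350 = 139.43
Step 3: 350 μL brought to 37.2 mL → factor 37200/350 = 106.29
Step 4: 260 μL brought to 5.3 mL → factor 5300/260 = 20.385
Overall dilution factor = 10.8 × 139.43 × 106.29 × 20.385 = 3.2625 × 10^6
Final = 6.00 × 10^8 PFU/mL / 3.2625 × 10^6 = 184 PFU/mL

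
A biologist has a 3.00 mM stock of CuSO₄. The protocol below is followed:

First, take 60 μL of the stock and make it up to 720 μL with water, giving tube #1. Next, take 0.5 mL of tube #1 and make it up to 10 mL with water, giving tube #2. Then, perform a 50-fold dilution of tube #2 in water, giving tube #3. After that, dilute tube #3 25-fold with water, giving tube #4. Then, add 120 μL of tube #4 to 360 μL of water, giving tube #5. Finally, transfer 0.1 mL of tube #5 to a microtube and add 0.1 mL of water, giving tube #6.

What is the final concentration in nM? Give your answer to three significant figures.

1.25 nM

Step 1: 60 μL brought to 720 μL → factor 720/60 = 12
Step 2: 0.5 mL brought to 10 mL → factor 10/0.5 = 20
Step 3: 50-fold → factor 50
Step 4: 25-fold → factor 25
Step 5: 120 μL + 360 μL = 480 μL total → factor 480/120 = 4
Step 6: 0.1 mL + 0.1 mL = 0.2 mL total → factor 0.2/0.1 = 2
Overall dilution factor = 12 × 20 × 50 × 25 × 4 × 2 = 2.4 × 10^6
Final = 3.00 mM / 2.4 × 10^6 = 1.250 × 10^-6 mM = 1.25 nM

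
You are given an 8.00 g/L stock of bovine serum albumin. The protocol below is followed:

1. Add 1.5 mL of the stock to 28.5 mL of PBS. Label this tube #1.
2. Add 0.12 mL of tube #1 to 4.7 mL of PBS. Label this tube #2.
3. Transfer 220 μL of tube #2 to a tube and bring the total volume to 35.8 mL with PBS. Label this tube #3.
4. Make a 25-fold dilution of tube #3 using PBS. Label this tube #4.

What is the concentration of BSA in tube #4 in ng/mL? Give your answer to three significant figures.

Step 1: 1.5 mL + 28.5 mL = 30 mL total → factor 30/1.5 = 20
Step 2: 0.12 mL + 4.7 mL = 4.82 mL total → factor 4.82/0.12 = 40.167
Step 3: 220 μL brought to 35.8 mL → factor 35800/220 = 162.73
Step 4: 25-fold → factor 25
Overall dilution factor = 20 × 40.167 × 162.73 × 25 = 3.2681 × 10^6
Final = 8.00 g/L / 3.2681 × 10^6 = 2.448 × 10^-6 g/L = 2.45 ng/mL

2.45 ng/mL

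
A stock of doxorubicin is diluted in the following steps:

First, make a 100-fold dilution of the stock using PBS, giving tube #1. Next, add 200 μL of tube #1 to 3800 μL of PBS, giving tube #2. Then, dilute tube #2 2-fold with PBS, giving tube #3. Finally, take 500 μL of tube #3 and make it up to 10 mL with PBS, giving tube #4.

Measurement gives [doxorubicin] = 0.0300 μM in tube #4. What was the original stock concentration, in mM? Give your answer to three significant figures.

2.40 mM

Step 1: 100-fold → factor 100
Step 2: 200 μL + 3800 μL = 4000 μL total → factor 4000/200 = 20
Step 3: 2-fold → factor 2
Step 4: 500 μL brought to 10 mL → factor 10000/500 = 20
Overall dilution factor = 100 × 20 × 2 × 20 = 80000
Stock = 0.0300 μM × 80000 = 2400 μM = 2.40 mM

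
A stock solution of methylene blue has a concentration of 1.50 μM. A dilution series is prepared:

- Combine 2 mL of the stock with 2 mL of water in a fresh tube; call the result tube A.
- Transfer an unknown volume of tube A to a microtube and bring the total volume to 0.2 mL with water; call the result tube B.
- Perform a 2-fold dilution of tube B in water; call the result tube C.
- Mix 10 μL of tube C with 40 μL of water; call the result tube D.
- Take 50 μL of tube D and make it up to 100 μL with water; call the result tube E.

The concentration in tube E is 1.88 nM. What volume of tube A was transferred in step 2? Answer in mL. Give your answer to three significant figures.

Step 1: 2 mL + 2 mL = 4 mL total → factor 4/2 = 2
Step 2: v brought to 0.2 mL → factor = 0.2 mL/v
Step 3: 2-fold → factor 2
Step 4: 10 μL + 40 μL = 50 μL total → factor 50/10 = 5
Step 5: 50 μL brought to 100 μL → factor 100/50 = 2
Product of known-step factors = 40
Overall factor = 1.50 μM / (1.88 nM) = 797.87
Step-2 factor = 797.87 / 40 = 19.947
v = 0.2 mL / 19.947 = 0.0100 mL

0.0100 mL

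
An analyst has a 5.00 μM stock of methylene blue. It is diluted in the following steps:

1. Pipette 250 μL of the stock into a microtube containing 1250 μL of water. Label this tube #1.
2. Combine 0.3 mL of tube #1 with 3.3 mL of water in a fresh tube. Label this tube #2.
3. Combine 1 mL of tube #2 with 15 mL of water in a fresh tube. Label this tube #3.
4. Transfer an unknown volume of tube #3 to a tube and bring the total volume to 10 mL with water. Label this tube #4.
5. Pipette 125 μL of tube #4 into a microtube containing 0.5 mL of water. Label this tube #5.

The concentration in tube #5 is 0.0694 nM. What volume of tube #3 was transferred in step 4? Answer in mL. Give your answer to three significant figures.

0.799 mL

Step 1: 250 μL + 1250 μL = 1500 μL total → factor 1500/250 = 6
Step 2: 0.3 mL + 3.3 mL = 3.6 mL total → factor 3.6/0.3 = 12
Step 3: 1 mL + 15 mL = 16 mL total → factor 16/1 = 16
Step 4: v brought to 10 mL → factor = 10 mL/v
Step 5: 125 μL + 0.5 mL = 625 μL total → factor 625/125 = 5
Product of known-step factors = 5760
Overall factor = 5.00 μM / (0.0694 nM) = 72046
Step-4 factor = 72046 / 5760 = 12.508
v = 10 mL / 12.508 = 0.799 mL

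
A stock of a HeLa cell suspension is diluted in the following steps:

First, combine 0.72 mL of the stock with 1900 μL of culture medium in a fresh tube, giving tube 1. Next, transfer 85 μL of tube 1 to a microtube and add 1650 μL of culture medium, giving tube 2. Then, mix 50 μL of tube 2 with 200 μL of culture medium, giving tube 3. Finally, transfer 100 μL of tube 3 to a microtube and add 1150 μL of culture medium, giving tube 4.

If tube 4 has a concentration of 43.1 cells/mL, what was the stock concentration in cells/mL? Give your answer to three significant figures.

Step 1: 0.72 mL + 1900 μL = 2.62 mL total → factor 2.62/0.72 = 3.6389
Step 2: 85 μL + 1650 μL = 1735 μL total → factor 1735/85 = 20.412
Step 3: 50 μL + 200 μL = 250 μL total → factor 250/50 = 5
Step 4: 100 μL + 1150 μL = 1250 μL total → factor 1250/100 = 12.5
Overall dilution factor = 3.6389 × 20.412 × 5 × 12.5 = 4642.3
Stock = 43.1 cells/mL × 4642.3 = 2.00 × 10^5 cells/mL

2.00 × 10^5 cells/mL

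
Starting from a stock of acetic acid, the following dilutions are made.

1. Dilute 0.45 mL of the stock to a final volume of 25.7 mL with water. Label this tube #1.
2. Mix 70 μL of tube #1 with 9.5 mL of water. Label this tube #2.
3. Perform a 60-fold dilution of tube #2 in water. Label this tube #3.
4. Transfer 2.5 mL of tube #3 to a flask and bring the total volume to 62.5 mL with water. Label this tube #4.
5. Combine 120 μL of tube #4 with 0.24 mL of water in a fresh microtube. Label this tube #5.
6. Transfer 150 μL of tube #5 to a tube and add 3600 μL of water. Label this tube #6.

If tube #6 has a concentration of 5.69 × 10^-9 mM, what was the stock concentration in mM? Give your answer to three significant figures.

Step 1: 0.45 mL brought to 25.7 mL → factor 25.7/0.45 = 57.111
Step 2: 70 μL + 9.5 mL = 9570 μL total → factor 9570/70 = 136.71
Step 3: 60-fold → factor 60
Step 4: 2.5 mL brought to 62.5 mL → factor 62.5/2.5 = 25
Step 5: 120 μL + 0.24 mL = 360 μL total → factor 360/120 = 3
Step 6: 150 μL + 3600 μL = 3750 μL total → factor 3750/150 = 25
Overall dilution factor = 57.111 × 136.71 × 60 × 25 × 3 × 25 = 8.7839 × 10^8
Stock = 5.69 × 10^-9 mM × 8.7839 × 10^8 = 5.00 mM

5.00 mM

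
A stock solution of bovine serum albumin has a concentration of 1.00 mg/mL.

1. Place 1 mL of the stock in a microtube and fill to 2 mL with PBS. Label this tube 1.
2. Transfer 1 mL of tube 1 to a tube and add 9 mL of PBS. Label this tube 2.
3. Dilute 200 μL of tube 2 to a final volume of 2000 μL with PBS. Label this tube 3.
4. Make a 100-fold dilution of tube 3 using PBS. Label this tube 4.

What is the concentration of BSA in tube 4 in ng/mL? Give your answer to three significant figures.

50.0 ng/mL

Step 1: 1 mL brought to 2 mL → factor 2/1 = 2
Step 2: 1 mL + 9 mL = 10 mL total → factor 10/1 = 10
Step 3: 200 μL brought to 2000 μL → factor 2000/200 = 10
Step 4: 100-fold → factor 100
Overall dilution factor = 2 × 10 × 10 × 100 = 20000
Final = 1.00 mg/mL / 20000 = 5.000 × 10^-5 mg/mL = 50.0 ng/mL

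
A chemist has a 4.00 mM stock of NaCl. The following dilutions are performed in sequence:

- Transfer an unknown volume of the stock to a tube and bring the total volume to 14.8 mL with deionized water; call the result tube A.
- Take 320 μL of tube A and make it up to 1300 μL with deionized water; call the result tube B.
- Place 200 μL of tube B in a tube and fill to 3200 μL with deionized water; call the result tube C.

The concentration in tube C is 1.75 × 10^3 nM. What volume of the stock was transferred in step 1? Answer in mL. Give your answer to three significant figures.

Step 1: v brought to 14.8 mL → factor = 14.8 mL/v
Step 2: 320 μL brought to 1300 μL → factor 1300/320 = 4.0625
Step 3: 200 μL brought to 3200 μL → factor 3200/200 = 16
Product of known-step factors = 65
Overall factor = 4.00 mM / (1.75 × 10^3 nM) = 2285.7
Step-1 factor = 2285.7 / 65 = 35.165
v = 14.8 mL / 35.165 = 0.421 mL

0.421 mL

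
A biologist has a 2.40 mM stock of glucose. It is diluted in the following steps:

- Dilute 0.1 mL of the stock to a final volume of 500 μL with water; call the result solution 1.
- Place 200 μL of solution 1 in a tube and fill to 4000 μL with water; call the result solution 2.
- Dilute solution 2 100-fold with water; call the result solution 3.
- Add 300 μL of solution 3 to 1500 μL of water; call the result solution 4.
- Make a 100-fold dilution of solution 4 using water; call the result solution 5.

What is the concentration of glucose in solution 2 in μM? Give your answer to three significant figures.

Step 1: 0.1 mL brought to 500 μL → factor 0.5/0.1 = 5
Step 2: 200 μL brought to 4000 μL → factor 4000/200 = 20
Dilution factor through solution 2 = 5 × 20 = 100
[solution 2] = 2.40 mM / 100 = 0.02400 mM = 24.0 μM

24.0 μM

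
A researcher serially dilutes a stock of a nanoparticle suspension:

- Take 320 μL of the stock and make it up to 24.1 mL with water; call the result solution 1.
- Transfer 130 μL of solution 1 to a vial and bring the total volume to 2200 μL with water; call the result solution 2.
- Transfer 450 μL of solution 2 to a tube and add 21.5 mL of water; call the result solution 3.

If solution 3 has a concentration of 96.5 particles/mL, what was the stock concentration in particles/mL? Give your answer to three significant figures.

Step 1: 320 μL brought to 24.1 mL → factor 24100/320 = 75.312
Step 2: 130 μL brought to 2200 μL → factor 2200/130 = 16.923
Step 3: 450 μL + 21.5 mL = 21950 μL total → factor 21950/450 = 48.778
Overall dilution factor = 75.312 × 16.923 × 48.778 = 62168
Stock = 96.5 particles/mL × 62168 = 6.00 × 10^6 particles/mL

6.00 × 10^6 particles/mL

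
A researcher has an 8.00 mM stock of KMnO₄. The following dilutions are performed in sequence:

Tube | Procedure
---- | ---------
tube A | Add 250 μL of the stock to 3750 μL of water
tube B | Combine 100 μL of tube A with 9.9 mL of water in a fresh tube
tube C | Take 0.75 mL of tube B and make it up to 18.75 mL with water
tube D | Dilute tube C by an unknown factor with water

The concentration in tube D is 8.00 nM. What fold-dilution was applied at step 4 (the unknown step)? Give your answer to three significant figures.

Step 1: 250 μL + 3750 μL = 4000 μL total → factor 4000/250 = 16
Step 2: 100 μL + 9.9 mL = 10000 μL total → factor 10000/100 = 100
Step 3: 0.75 mL brought to 18.75 mL → factor 18.75/0.75 = 25
Step 4: unknown factor x
Product of known-step factors = 40000
Overall factor = 8.00 mM / (8.00 nM) = 1 × 10^6
x = 1 × 10^6 / 40000 = 25.0

25.0-fold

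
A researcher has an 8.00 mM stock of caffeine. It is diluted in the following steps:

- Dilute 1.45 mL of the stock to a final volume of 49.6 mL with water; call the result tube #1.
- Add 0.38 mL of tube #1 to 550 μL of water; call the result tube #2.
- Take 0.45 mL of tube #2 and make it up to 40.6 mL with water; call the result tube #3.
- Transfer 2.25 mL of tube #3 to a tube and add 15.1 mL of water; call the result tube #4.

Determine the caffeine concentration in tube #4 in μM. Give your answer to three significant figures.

Step 1: 1.45 mL brought to 49.6 mL → factor 49.6/1.45 = 34.207
Step 2: 0.38 mL + 550 μL = 0.93 mL total → factor 0.93/0.38 = 2.4474
Step 3: 0.45 mL brought to 40.6 mL → factor 40.6/0.45 = 90.222
Step 4: 2.25 mL + 15.1 mL = 17.35 mL total → factor 17.35/2.25 = 7.7111
Overall dilution factor = 34.207 × 2.4474 × 90.222 × 7.7111 = 58243
Final = 8.00 mM / 58243 = 0.0001374 mM = 0.137 μM

0.137 μM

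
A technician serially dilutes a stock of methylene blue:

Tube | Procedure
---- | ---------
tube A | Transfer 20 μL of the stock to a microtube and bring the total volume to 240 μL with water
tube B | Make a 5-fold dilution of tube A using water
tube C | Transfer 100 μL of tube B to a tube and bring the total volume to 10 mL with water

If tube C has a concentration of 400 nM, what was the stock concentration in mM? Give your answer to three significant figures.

2.40 mM

Step 1: 20 μL brought to 240 μL → factor 240/20 = 12
Step 2: 5-fold → factor 5
Step 3: 100 μL brought to 10 mL → factor 10000/100 = 100
Overall dilution factor = 12 × 5 × 100 = 6000
Stock = 400 nM × 6000 = 2.400 × 10^6 nM = 2.40 mM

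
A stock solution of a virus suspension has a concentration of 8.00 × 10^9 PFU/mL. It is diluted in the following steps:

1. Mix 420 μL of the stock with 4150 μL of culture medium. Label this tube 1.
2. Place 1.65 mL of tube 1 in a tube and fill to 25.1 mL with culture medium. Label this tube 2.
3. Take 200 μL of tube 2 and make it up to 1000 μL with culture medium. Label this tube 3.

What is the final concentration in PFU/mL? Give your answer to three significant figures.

9.67 × 10^6 PFU/mL

Step 1: 420 μL + 4150 μL = 4570 μL total → factor 4570/420 = 10.881
Step 2: 1.65 mL brought to 25.1 mL → factor 25.1/1.65 = 15.212
Step 3: 200 μL brought to 1000 μL → factor 1000/200 = 5
Overall dilution factor = 10.881 × 15.212 × 5 = 827.61
Final = 8.00 × 10^9 PFU/mL / 827.61 = 9.67 × 10^6 PFU/mL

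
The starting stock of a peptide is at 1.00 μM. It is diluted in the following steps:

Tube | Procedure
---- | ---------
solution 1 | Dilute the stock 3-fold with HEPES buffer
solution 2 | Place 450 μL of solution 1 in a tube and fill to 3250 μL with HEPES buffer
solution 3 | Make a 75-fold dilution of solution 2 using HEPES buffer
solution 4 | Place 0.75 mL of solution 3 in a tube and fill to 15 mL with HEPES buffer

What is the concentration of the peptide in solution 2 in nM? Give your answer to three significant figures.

Step 1: 3-fold → factor 3
Step 2: 450 μL brought to 3250 μL → factor 3250/450 = 7.2222
Dilution factor through solution 2 = 3 × 7.2222 = 21.667
[solution 2] = 1.00 μM / 21.667 = 0.04615 μM = 46.2 nM

46.2 nM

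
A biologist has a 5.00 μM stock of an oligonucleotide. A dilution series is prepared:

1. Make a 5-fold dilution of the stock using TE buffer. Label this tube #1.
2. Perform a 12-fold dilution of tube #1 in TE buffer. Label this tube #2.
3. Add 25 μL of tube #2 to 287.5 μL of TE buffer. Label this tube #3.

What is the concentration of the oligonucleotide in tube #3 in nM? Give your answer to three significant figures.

6.67 nM

Step 1: 5-fold → factor 5
Step 2: 12-fold → factor 12
Step 3: 25 μL + 287.5 μL = 312.5 μL total → factor 312.5/25 = 12.5
Overall dilution factor = 5 × 12 × 12.5 = 750
Final = 5.00 μM / 750 = 0.006667 μM = 6.67 nM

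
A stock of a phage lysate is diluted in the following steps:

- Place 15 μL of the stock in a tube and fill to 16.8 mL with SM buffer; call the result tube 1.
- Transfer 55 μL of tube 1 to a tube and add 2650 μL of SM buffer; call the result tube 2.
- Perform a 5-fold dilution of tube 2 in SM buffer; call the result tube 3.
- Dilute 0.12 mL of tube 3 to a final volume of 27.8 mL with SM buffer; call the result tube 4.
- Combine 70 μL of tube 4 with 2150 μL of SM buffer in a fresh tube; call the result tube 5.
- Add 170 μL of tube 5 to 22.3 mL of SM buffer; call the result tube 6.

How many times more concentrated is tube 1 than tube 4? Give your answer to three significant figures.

Step 1: 15 μL brought to 16.8 mL → factor 16800/15 = 1120
Step 2: 55 μL + 2650 μL = 2705 μL total → factor 2705/55 = 49.182
Step 3: 5-fold → factor 5
Step 4: 0.12 mL brought to 27.8 mL → factor 27.8/0.12 = 231.67
Dilution factor to tube 1 = 1120; to tube 4 = 6.3805 × 10^7
[tube 1]/[tube 4] = (factor to tube 4)/(factor to tube 1) = 6.3805 × 10^7/1120 = 5.70 × 10^4

5.70 × 10^4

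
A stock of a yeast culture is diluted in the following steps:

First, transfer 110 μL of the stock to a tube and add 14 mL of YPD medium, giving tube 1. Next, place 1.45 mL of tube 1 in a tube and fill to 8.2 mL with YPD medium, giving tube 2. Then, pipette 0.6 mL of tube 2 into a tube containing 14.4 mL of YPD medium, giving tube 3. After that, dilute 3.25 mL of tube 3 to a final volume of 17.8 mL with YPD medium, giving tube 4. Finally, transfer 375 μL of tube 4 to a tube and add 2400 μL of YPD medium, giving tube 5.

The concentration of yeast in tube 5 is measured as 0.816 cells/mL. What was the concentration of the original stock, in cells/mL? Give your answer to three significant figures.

Step 1: 110 μL + 14 mL = 14110 μL total → factor 14110/110 = 128.27
Step 2: 1.45 mL brought to 8.2 mL → factor 8.2/1.45 = 5.6552
Step 3: 0.6 mL + 14.4 mL = 15 mL total → factor 15/0.6 = 25
Step 4: 3.25 mL brought to 17.8 mL → factor 17.8/3.25 = 5.4769
Step 5: 375 μL + 2400 μL = 2775 μL total → factor 2775/375 = 7.4
Overall dilution factor = 128.27 × 5.6552 × 25 × 5.4769 × 7.4 = 7.35 × 10^5
Stock = 0.816 cells/mL × 7.35 × 10^5 = 6.00 × 10^5 cells/mL

6.00 × 10^5 cells/mL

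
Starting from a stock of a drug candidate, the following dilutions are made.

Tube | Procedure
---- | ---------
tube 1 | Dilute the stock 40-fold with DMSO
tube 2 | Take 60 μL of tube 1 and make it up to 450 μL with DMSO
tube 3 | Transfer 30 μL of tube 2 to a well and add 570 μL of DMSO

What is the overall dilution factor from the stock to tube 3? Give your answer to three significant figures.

6.00 × 10^3

Step 1: 40-fold → factor 40
Step 2: 60 μL brought to 450 μL → factor 450/60 = 7.5
Step 3: 30 μL + 570 μL = 600 μL total → factor 600/30 = 20
Overall dilution factor = 40 × 7.5 × 20 = 6000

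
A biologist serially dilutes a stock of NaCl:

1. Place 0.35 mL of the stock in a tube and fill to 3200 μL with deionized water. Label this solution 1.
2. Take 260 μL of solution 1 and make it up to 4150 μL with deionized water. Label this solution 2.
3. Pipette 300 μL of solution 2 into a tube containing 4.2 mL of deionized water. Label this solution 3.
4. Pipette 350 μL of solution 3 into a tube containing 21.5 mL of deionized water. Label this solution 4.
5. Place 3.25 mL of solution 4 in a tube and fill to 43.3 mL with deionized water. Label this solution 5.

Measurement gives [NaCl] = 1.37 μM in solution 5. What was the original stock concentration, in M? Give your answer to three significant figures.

Step 1: 0.35 mL brought to 3200 μL → factor 3.2/0.35 = 9.1429
Step 2: 260 μL brought to 4150 μL → factor 4150/260 = 15.962
Step 3: 300 μL + 4.2 mL = 4500 μL total → factor 4500/300 = 15
Step 4: 350 μL + 21.5 mL = 21850 μL total → factor 21850/350 = 62.429
Step 5: 3.25 mL brought to 43.3 mL → factor 43.3/3.25 = 13.323
Overall dilution factor = 9.1429 × 15.962 × 15 × 62.429 × 13.323 = 1.8207 × 10^6
Stock = 1.37 μM × 1.8207 × 10^6 = 2.494 × 10^6 μM = 2.49 M

2.49 M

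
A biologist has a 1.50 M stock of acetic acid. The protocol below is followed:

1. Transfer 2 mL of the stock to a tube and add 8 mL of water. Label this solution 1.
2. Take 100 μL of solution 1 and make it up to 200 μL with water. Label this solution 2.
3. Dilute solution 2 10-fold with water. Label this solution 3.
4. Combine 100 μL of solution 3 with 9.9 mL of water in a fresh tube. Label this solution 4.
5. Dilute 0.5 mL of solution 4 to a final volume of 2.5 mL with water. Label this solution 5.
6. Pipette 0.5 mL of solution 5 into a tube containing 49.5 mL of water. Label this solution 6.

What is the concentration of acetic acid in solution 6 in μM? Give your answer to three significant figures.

Step 1: 2 mL + 8 mL = 10 mL total → factor 10/2 = 5
Step 2: 100 μL brought to 200 μL → factor 200/100 = 2
Step 3: 10-fold → factor 10
Step 4: 100 μL + 9.9 mL = 10000 μL total → factor 10000/100 = 100
Step 5: 0.5 mL brought to 2.5 mL → factor 2.5/0.5 = 5
Step 6: 0.5 mL + 49.5 mL = 50 mL total → factor 50/0.5 = 100
Overall dilution factor = 5 × 2 × 10 × 100 × 5 × 100 = 5 × 10^6
Final = 1.50 M / 5 × 10^6 = 3.000 × 10^-7 M = 0.300 μM

0.300 μM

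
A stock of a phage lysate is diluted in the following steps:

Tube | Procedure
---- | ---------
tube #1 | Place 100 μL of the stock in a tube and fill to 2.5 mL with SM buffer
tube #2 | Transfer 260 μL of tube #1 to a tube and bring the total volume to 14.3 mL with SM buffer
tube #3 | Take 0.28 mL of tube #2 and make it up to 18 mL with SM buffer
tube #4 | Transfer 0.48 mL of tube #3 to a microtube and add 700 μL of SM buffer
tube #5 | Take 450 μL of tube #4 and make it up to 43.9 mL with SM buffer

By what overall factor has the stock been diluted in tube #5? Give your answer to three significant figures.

2.12 × 10^7

Step 1: 100 μL brought to 2.5 mL → factor 2500/100 = 25
Step 2: 260 μL brought to 14.3 mL → factor 14300/260 = 55
Step 3: 0.28 mL brought to 18 mL → factor 18/0.28 = 64.286
Step 4: 0.48 mL + 700 μL = 1.18 mL total → factor 1.18/0.48 = 2.4583
Step 5: 450 μL brought to 43.9 mL → factor 43900/450 = 97.556
Overall dilution factor = 25 × 55 × 64.286 × 2.4583 × 97.556 = 2.1199 × 10^7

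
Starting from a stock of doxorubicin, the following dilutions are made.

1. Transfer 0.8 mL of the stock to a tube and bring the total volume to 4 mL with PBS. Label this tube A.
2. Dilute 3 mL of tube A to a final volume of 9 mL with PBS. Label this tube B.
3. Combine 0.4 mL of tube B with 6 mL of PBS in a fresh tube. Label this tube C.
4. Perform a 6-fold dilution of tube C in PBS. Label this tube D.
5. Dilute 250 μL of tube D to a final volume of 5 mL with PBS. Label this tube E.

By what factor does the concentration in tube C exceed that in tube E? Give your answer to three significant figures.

120

Step 1: 0.8 mL brought to 4 mL → factor 4/0.8 = 5
Step 2: 3 mL brought to 9 mL → factor 9/3 = 3
Step 3: 0.4 mL + 6 mL = 6.4 mL total → factor 6.4/0.4 = 16
Step 4: 6-fold → factor 6
Step 5: 250 μL brought to 5 mL → factor 5000/250 = 20
Dilution factor to tube C = 240; to tube E = 28800
[tube C]/[tube E] = (factor to tube E)/(factor to tube C) = 28800/240 = 120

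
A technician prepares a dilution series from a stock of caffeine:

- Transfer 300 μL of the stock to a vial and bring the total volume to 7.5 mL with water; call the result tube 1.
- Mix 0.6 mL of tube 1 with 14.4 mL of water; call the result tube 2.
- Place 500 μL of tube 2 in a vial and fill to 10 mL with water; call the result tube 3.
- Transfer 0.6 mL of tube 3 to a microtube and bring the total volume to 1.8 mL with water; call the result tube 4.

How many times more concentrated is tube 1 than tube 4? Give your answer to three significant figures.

1.50 × 10^3

Step 1: 300 μL brought to 7.5 mL → factor 7500/300 = 25
Step 2: 0.6 mL + 14.4 mL = 15 mL total → factor 15/0.6 = 25
Step 3: 500 μL brought to 10 mL → factor 10000/500 = 20
Step 4: 0.6 mL brought to 1.8 mL → factor 1.8/0.6 = 3
Dilution factor to tube 1 = 25; to tube 4 = 37500
[tube 1]/[tube 4] = (factor to tube 4)/(factor to tube 1) = 37500/25 = 1.50 × 10^3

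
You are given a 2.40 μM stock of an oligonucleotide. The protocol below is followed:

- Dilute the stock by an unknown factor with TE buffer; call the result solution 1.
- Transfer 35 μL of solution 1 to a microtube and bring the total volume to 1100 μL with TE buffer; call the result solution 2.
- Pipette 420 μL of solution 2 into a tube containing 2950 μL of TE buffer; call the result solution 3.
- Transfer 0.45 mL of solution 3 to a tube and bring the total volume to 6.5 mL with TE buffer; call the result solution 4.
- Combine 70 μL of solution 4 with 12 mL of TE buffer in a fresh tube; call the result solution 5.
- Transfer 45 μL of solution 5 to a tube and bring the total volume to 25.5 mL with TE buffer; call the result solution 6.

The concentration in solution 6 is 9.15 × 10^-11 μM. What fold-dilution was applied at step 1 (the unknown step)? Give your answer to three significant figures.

73.7-fold

Step 1: unknown factor x
Step 2: 35 μL brought to 1100 μL → factor 1100/35 = 31.429
Step 3: 420 μL + 2950 μL = 3370 μL total → factor 3370/420 = 8.0238
Step 4: 0.45 mL brought to 6.5 mL → factor 6.5/0.45 = 14.444
Step 5: 70 μL + 12 mL = 12070 μL total → factor 12070/70 = 172.43
Step 6: 45 μL brought to 25.5 mL → factor 25500/45 = 566.67
Product of known-step factors = 3.5591 × 10^8
Overall factor = 2.40 μM / (9.15 × 10^-11 μM) = 2.623 × 10^10
x = 2.623 × 10^10 / 3.5591 × 10^8 = 73.7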